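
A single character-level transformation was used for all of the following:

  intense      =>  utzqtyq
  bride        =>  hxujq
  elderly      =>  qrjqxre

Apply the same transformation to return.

The rule splits by letter class: vowels +12, consonants +6.
Applying it to return: r(cons)+6=x, e(vowel)+12=q, t(cons)+6=z, u(vowel)+12=g, r(cons)+6=x, n(cons)+6=t.

xqzgxt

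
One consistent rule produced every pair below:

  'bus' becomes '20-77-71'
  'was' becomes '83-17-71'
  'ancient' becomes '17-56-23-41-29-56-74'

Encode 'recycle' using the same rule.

68-29-23-89-23-50-29

b(#2)→20 and u(#21)→77: differences scale by 3, so n = 3·pos + 14. With a=1..z=26, the number is 3·pos + 14.
For recycle: r=18→68, e=5→29, c=3→23, y=25→89, c=3→23, l=12→50, e=5→29.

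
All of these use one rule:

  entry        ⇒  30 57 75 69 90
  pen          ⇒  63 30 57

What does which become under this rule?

e(#5)→30 and n(#14)→57: differences scale by 3, so n = 3·pos + 15. With a=1..z=26, the number is 3·pos + 15.
Applying it to which: w=23→84, h=8→39, i=9→42, c=3→24, h=8→39.

84 39 42 24 39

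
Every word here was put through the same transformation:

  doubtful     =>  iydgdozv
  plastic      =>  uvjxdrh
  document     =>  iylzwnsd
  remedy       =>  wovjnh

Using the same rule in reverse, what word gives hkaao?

carve

The shifts repeat in a cycle of length 3: positions 0,1,… shift by +5, +10, +9, then the pattern repeats.
Reversing it on hkaao: h−5=c, k−10=a, a−9=r, a−5=v, o−10=e.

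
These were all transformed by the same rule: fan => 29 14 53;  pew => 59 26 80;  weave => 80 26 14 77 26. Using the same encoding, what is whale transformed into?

80 35 14 47 26

f(#6)→29 and a(#1)→14: differences scale by 3, so n = 3·pos + 11. With a=1..z=26, the number is 3·pos + 11.
Applying it to whale: w=23→80, h=8→35, a=1→14, l=12→47, e=5→26.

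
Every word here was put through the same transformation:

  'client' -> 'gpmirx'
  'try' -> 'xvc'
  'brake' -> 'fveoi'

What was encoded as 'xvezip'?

travel

Compare letters: c→g is +4, l→p is +4, i→m is +4 — a constant shift. This is a Caesar cipher with shift 4.
Reversing it on xvezip: x−4=t, v−4=r, e−4=a, z−4=v, i−4=e, p−4=l.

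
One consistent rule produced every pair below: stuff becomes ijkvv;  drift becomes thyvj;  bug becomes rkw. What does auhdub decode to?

kernel

Compare letters: s→i is +16, t→j is +16, u→k is +16 — a constant shift. This is a Caesar cipher with shift 16.
Decoding auhdub: a−16=k, u−16=e, h−16=r, d−16=n, u−16=e, b−16=l.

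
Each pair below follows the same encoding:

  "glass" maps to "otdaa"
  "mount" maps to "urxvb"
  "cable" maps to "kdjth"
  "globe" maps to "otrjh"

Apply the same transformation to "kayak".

The shift depends on letter class: consonant g→o is +8, but vowel a→d is +3. The rule splits by letter class: vowels +3, consonants +8.
On kayak: k(cons)+8=s, a(vowel)+3=d, y(cons)+8=g, a(vowel)+3=d, k(cons)+8=s.

sdgds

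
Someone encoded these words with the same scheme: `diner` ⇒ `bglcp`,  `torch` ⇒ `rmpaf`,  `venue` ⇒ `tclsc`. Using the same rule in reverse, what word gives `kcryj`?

metal

Each letter is shifted forward by 24 in the alphabet (a Caesar shift of +24).
Undoing it on kcryj: k−24=m, c−24=e, r−24=t, y−24=a, j−24=l.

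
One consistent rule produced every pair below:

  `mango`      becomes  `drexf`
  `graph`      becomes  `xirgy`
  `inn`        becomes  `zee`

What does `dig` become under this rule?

Compare letters: m→d is +17, a→r is +17, n→e is +17 — a constant shift. It's a constant shift of +17 (ROT17).
Applying it to dig: d+17=u, i+17=z, g+17=x.

uzx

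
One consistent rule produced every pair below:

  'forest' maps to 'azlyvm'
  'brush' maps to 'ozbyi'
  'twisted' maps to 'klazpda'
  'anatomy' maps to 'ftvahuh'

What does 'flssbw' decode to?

The output letters match the input read backwards, each shifted +7: forest reversed is tserof. The word is reversed, then every letter is shifted forward by 7.
Reversing it on flssbw: shift back: f−7=y, l−7=e, s−7=l, s−7=l, b−7=u, w−7=p → yellup; then reverse → pulley.

pulley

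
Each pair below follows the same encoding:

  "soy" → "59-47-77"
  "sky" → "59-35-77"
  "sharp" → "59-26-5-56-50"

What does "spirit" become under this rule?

59-50-29-56-29-62

s(#19)→59 and o(#15)→47: differences scale by 3, so n = 3·pos + 2. The formula is n = 3×(alphabet index, a=1) + 2.
Applying it to spirit: s=19→59, p=16→50, i=9→29, r=18→56, i=9→29, t=20→62.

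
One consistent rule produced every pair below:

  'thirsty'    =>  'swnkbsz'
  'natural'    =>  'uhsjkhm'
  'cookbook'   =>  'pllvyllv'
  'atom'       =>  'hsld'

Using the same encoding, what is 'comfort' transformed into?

pldolks

t(19)→s(18) and h(7)→w(22) fit y≡17x+7 (mod 26); the inverse of 17 mod 26 is 23. This is an affine cipher: with a=0,…,z=25, each position x becomes (17x+7) mod 26.
For comfort: c(2)→17·2+7≡15=p; o(14)→17·14+7≡11=l; m(12)→17·12+7≡3=d; f(5)→17·5+7≡14=o; o(14)→17·14+7≡11=l; r(17)→17·17+7≡10=k; t(19)→17·19+7≡18=s (all mod 26).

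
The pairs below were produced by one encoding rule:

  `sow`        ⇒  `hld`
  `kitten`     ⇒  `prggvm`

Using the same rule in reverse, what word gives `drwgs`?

Each letter is replaced by its mirror in the alphabet: a↔z, b↔y, c↔x, and so on (the Atbash cipher).
Undoing it on drwgs: d↔w, r↔i, w↔d, g↔t, s↔h.

width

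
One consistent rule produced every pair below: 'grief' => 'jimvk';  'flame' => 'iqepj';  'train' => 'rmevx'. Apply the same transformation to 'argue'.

Two steps: reverse the string, then apply a Caesar shift of +4.
On argue: reverse → eugra; then shift: e+4=i, u+4=y, g+4=k, r+4=v, a+4=e.

iykve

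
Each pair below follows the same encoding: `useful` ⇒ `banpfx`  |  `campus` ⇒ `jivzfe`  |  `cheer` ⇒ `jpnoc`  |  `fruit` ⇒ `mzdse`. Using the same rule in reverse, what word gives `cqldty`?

victim

In useful: u→b is +7, s→a is +8, e→n is +9, f→p is +10 — the shift increases by 1 each position. Letter i (0-indexed) is shifted by i+7, so successive shifts are 7, 8, 9, ….
Undoing it on cqldty: c−7=v, q−8=i, l−9=c, d−10=t, t−11=i, y−12=m.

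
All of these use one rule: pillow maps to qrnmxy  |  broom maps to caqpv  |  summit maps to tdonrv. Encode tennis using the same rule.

unporu

Shifts by position in pillow: pos 0: p→q (+1), pos 1: i→r (+9), pos 2: l→n (+2), pos 3: l→m (+1), pos 4: o→x (+9), pos 5: w→y (+2) — repeating every 3. A repeating key of period 3 is used — shifts +1, +9, +2 over and over.
Applying it to tennis: t+1=u, e+9=n, n+2=p, n+1=o, i+9=r, s+2=u.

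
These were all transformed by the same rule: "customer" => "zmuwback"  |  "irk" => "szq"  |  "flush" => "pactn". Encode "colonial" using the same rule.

tiqvwtwk

The output letters match the input read backwards, each shifted +8: customer reversed is remotsuc. The word is reversed, then every letter is shifted forward by 8.
Applying it to colonial: reverse → lainoloc; then shift: l+8=t, a+8=i, i+8=q, n+8=v, o+8=w, l+8=t, o+8=w, c+8=k.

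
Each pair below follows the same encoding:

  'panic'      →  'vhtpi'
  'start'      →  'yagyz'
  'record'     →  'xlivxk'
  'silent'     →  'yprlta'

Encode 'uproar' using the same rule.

awxvgy

The shifts repeat in a cycle of length 2: positions 0,1,… shift by +6, +7, then the pattern repeats.
Applying it to uproar: u+6=a, p+7=w, r+6=x, o+7=v, a+6=g, r+7=y.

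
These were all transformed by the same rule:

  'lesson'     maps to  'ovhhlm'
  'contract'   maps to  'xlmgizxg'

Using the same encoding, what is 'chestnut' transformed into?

Each pair mirrors across the alphabet (l↔o, e↔v, s↔h): positions sum to 25. This is the alphabet-reversal cipher (Atbash): a becomes z, b becomes y, etc.
For chestnut: c↔x, h↔s, e↔v, s↔h, t↔g, n↔m, u↔f, t↔g.

xsvhgmfg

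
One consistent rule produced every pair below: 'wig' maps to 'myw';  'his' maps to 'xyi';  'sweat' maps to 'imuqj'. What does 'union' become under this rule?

kdyed

Compare letters: w→m is +16, i→y is +16, g→w is +16 — a constant shift. It's a constant shift of +16 (ROT16).
On union: u+16=k, n+16=d, i+16=y, o+16=e, n+16=d.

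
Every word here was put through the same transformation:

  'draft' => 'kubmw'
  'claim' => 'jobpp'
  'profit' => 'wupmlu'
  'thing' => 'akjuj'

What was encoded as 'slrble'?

A repeating key of period 3 is used — shifts +7, +3, +1 over and over.
Decoding slrble: s−7=l, l−3=i, r−1=q, b−7=u, l−3=i, e−1=d.

liquid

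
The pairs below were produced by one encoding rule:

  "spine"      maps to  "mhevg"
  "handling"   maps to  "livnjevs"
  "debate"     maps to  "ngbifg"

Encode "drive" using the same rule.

nterg

This is an affine cipher: with a=0,…,z=25, each position x becomes (19x+8) mod 26.
For drive: d(3)→19·3+8≡13=n; r(17)→19·17+8≡19=t; i(8)→19·8+8≡4=e; v(21)→19·21+8≡17=r; e(4)→19·4+8≡6=g (all mod 26).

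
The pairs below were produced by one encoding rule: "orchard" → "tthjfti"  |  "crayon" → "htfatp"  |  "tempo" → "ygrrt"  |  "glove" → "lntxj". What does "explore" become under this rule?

jzunttj

Shifts by position in orchard: pos 0: o→t (+5), pos 1: r→t (+2), pos 2: c→h (+5), pos 3: h→j (+2) — repeating every 2. The shifts repeat in a cycle of length 2: positions 0,1,… shift by +5, +2, then the pattern repeats.
Applying it to explore: e+5=j, x+2=z, p+5=u, l+2=n, o+5=t, r+2=t, e+5=j.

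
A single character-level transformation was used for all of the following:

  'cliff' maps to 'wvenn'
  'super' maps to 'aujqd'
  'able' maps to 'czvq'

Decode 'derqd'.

Treating letters as 0–25, the rule is x ↦ 23x + 2 (mod 26).
Reversing it on derqd: d(3)→17·(3−2)≡17=r; e(4)→17·(4−2)≡8=i; r(17)→17·(17−2)≡21=v; q(16)→17·(16−2)≡4=e; d(3)→17·(3−2)≡17=r (all mod 26).

river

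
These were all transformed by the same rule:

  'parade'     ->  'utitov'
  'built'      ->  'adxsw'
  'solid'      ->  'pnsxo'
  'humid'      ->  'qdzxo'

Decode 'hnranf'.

cowboy

Treating letters as 0–25, the rule is x ↦ 7x + 19 (mod 26).
Decoding hnranf: h(7)→15·(7−19)≡2=c; n(13)→15·(13−19)≡14=o; r(17)→15·(17−19)≡22=w; a(0)→15·(0−19)≡1=b; n(13)→15·(13−19)≡14=o; f(5)→15·(5−19)≡24=y (all mod 26).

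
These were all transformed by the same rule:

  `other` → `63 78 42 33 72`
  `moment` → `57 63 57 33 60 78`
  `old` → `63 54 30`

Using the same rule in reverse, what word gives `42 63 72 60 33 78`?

hornet

o(#15)→63 and t(#20)→78: differences scale by 3, so n = 3·pos + 18. The formula is n = 3×(alphabet index, a=1) + 18.
Undoing it on 42 63 72 60 33 78: 42→(42−18)÷3=8=h, 63→(63−18)÷3=15=o, 72→(72−18)÷3=18=r, 60→(60−18)÷3=14=n, 33→(33−18)÷3=5=e, 78→(78−18)÷3=20=t.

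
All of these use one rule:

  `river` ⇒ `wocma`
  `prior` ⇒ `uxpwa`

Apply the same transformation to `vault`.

agbtc

In river: r→w is +5, i→o is +6, v→c is +7, e→m is +8 — the shift increases by 1 each position. The shift increases by 1 at each position, starting from +5: 5, 6, 7, ….
Applying it to vault: v+5=a, a+6=g, u+7=b, l+8=t, t+9=c.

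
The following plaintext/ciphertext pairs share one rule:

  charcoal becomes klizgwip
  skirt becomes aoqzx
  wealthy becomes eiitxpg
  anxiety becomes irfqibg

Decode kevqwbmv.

canister

The shifts repeat in a cycle of length 3: positions 0,1,… shift by +8, +4, +8, then the pattern repeats.
Reversing it on kevqwbmv: k−8=c, e−4=a, v−8=n, q−8=i, w−4=s, b−8=t, m−8=e, v−4=r.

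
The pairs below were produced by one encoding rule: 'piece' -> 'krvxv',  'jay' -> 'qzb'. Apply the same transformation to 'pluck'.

Letters are reflected about the middle of the alphabet (position → 25−position): Atbash.
For pluck: p↔k, l↔o, u↔f, c↔x, k↔p.

kofxp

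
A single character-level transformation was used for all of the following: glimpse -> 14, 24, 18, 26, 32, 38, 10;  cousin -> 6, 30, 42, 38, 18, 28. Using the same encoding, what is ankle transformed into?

2, 28, 22, 24, 10

g(#7)→14 and l(#12)→24: differences scale by 2, so n = 2·pos + 0. With a=1..z=26, the number is 2·pos.
For ankle: a=1→2, n=14→28, k=11→22, l=12→24, e=5→10.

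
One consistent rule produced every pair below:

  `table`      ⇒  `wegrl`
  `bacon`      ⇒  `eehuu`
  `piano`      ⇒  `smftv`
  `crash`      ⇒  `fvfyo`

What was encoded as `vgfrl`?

Letter i (0-indexed) is shifted by i+3, so successive shifts are 3, 4, 5, ….
Undoing it on vgfrl: v−3=s, g−4=c, f−5=a, r−6=l, l−7=e.

scale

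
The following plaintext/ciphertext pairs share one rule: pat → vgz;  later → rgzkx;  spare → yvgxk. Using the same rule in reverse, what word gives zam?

Compare letters: p→v is +6, a→g is +6, t→z is +6 — a constant shift. This is a Caesar cipher with shift 6.
Decoding zam: z−6=t, a−6=u, m−6=g.

tug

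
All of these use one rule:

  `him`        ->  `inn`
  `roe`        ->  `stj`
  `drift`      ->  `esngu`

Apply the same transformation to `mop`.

The shift depends on letter class: consonant h→i is +1, but vowel i→n is +5. Vowels shift forward by 5 and consonants shift forward by 1.
Applying it to mop: m(cons)+1=n, o(vowel)+5=t, p(cons)+1=q.

ntq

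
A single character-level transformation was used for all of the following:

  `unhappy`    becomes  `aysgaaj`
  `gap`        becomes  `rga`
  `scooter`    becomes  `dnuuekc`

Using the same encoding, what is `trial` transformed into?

The shift depends on letter class: consonant n→y is +11, but vowel u→a is +6. The rule splits by letter class: vowels +6, consonants +11.
On trial: t(cons)+11=e, r(cons)+11=c, i(vowel)+6=o, a(vowel)+6=g, l(cons)+11=w.

ecogw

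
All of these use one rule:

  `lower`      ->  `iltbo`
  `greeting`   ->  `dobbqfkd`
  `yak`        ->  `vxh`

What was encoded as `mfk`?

Every letter moves 23 places later in the alphabet, wrapping around z→a.
Decoding mfk: m−23=p, f−23=i, k−23=n.

pin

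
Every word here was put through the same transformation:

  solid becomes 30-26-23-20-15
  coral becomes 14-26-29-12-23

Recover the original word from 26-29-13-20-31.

orbit

s is letter #19 and maps to 30: an offset of 11. Each letter is replaced by its alphabet position (a=1..z=26) + 11.
Decoding 26-29-13-20-31: 26→(26−11)÷1=15=o, 29→(29−11)÷1=18=r, 13→(13−11)÷1=2=b, 20→(20−11)÷1=9=i, 31→(31−11)÷1=20=t.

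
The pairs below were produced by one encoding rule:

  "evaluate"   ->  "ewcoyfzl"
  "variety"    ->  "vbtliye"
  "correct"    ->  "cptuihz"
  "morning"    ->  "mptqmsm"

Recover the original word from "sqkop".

In evaluate: e→e is +0, v→w is +1, a→c is +2, l→o is +3 — the shift increases by 1 each position. Each letter shifts forward by its position index (0, 1, 2, …) — the shift grows by one for each successive letter.
Decoding sqkop: s−0=s, q−1=p, k−2=i, o−3=l, p−4=l.

spill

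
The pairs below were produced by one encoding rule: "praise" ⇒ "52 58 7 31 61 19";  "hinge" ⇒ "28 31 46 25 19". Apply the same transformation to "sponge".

p(#16)→52 and r(#18)→58: differences scale by 3, so n = 3·pos + 4. Each letter becomes 3×(its alphabet position, a=1..z=26) + 4.
On sponge: s=19→61, p=16→52, o=15→49, n=14→46, g=7→25, e=5→19.

61 52 49 46 25 19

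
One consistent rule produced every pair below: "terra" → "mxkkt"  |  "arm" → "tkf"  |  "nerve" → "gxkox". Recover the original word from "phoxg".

woven

Compare letters: t→m is +19, e→x is +19, r→k is +19 — a constant shift. This is a Caesar cipher with shift 19.
Decoding phoxg: p−19=w, h−19=o, o−19=v, x−19=e, g−19=n.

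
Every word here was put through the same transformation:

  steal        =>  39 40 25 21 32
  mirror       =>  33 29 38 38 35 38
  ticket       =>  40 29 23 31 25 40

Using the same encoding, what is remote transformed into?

38 25 33 35 40 25

s is letter #19 and maps to 39: an offset of 20. The number is (letter's place in the alphabet, a=1) + 20.
For remote: r=18→38, e=5→25, m=13→33, o=15→35, t=20→40, e=5→25.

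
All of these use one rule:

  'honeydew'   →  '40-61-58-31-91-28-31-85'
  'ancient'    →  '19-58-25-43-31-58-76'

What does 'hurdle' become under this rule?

40-79-70-28-52-31

h(#8)→40 and o(#15)→61: differences scale by 3, so n = 3·pos + 16. The formula is n = 3×(alphabet index, a=1) + 16.
For hurdle: h=8→40, u=21→79, r=18→70, d=4→28, l=12→52, e=5→31.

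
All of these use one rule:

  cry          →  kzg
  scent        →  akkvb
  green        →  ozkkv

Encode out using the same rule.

The shift depends on letter class: consonant c→k is +8, but vowel e→k is +6. Vowels shift forward by 6 and consonants shift forward by 8.
Applying it to out: o(vowel)+6=u, u(vowel)+6=a, t(cons)+8=b.

uab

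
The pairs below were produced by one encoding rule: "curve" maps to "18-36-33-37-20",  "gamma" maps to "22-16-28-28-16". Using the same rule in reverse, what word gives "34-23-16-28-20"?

shame

c is letter #3 and maps to 18: an offset of 15. Each letter is replaced by its alphabet position (a=1..z=26) + 15.
Undoing it on 34-23-16-28-20: 34→(34−15)÷1=19=s, 23→(23−15)÷1=8=h, 16→(16−15)÷1=1=a, 28→(28−15)÷1=13=m, 20→(20−15)÷1=5=e.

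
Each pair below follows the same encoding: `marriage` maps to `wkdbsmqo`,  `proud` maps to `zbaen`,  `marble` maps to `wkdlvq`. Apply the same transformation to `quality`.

Shifts by position in marriage: pos 0: m→w (+10), pos 1: a→k (+10), pos 2: r→d (+12), pos 3: r→b (+10), pos 4: i→s (+10), pos 5: a→m (+12) — repeating every 3. The shifts repeat in a cycle of length 3: positions 0,1,… shift by +10, +10, +12, then the pattern repeats.
Applying it to quality: q+10=a, u+10=e, a+12=m, l+10=v, i+10=s, t+12=f, y+10=i.

aemvsfi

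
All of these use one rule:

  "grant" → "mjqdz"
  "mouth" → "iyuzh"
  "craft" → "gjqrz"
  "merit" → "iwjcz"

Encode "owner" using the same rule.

ykdwj

Treating letters as 0–25, the rule is x ↦ 21x + 16 (mod 26).
For owner: o(14)→21·14+16≡24=y; w(22)→21·22+16≡10=k; n(13)→21·13+16≡3=d; e(4)→21·4+16≡22=w; r(17)→21·17+16≡9=j (all mod 26).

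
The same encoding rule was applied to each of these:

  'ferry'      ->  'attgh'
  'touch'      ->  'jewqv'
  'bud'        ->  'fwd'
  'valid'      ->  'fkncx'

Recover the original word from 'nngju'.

The word is reversed, then every letter is shifted forward by 2.
Decoding nngju: shift back: n−2=l, n−2=l, g−2=e, j−2=h, u−2=s → llehs; then reverse → shell.

shell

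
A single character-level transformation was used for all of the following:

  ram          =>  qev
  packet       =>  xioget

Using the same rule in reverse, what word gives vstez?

The output letters match the input read backwards, each shifted +4: ram reversed is mar. The word is reversed, then every letter is shifted forward by 4.
Undoing it on vstez: shift back: v−4=r, s−4=o, t−4=p, e−4=a, z−4=v → ropav; then reverse → vapor.

vapor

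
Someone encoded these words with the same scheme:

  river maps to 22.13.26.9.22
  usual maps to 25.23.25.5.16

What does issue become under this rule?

r is letter #18 and maps to 22: an offset of 4. The number is (letter's place in the alphabet, a=1) + 4.
On issue: i=9→13, s=19→23, s=19→23, u=21→25, e=5→9.

13.23.23.25.9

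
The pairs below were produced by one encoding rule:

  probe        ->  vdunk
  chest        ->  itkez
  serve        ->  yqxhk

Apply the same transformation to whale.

A repeating key of period 2 is used — shifts +6, +12 over and over.
For whale: w+6=c, h+12=t, a+6=g, l+12=x, e+6=k.

ctgxk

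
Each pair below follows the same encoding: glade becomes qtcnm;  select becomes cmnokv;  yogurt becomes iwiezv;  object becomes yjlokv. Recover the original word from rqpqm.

Shifts by position in glade: pos 0: g→q (+10), pos 1: l→t (+8), pos 2: a→c (+2), pos 3: d→n (+10), pos 4: e→m (+8) — repeating every 3. It's a Vigenère-style cipher with numeric key [10,8,2]: position i shifts by key[i mod 3].
Undoing it on rqpqm: r−10=h, q−8=i, p−2=n, q−10=g, m−8=e.

hinge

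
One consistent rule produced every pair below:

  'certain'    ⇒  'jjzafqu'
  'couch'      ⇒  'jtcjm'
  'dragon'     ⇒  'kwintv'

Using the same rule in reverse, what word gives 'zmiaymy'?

shatter

Shifts by position in certain: pos 0: c→j (+7), pos 1: e→j (+5), pos 2: r→z (+8), pos 3: t→a (+7), pos 4: a→f (+5), pos 5: i→q (+8) — repeating every 3. The shifts repeat in a cycle of length 3: positions 0,1,… shift by +7, +5, +8, then the pattern repeats.
Undoing it on zmiaymy: z−7=s, m−5=h, i−8=a, a−7=t, y−5=t, m−8=e, y−7=r.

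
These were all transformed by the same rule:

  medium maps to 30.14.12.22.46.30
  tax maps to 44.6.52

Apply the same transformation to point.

36.34.22.32.44

With a=1..z=26, the number is 2·pos + 4.
On point: p=16→36, o=15→34, i=9→22, n=14→32, t=20→44.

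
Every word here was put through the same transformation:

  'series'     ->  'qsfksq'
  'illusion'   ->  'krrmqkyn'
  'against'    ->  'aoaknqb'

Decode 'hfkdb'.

drift

s(18)→q(16) and e(4)→s(18) fit y≡11x+0 (mod 26); the inverse of 11 mod 26 is 19. Each letter's alphabet position (a=0..z=25) is mapped through 11·x+0 mod 26 — an affine cipher.
Reversing it on hfkdb: h(7)→19·(7−0)≡3=d; f(5)→19·(5−0)≡17=r; k(10)→19·(10−0)≡8=i; d(3)→19·(3−0)≡5=f; b(1)→19·(1−0)≡19=t (all mod 26).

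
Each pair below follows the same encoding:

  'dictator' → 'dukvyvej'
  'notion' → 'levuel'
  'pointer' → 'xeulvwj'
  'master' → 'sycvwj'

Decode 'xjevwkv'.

protect

d(3)→d(3) and i(8)→u(20) fit y≡19x+24 (mod 26); the inverse of 19 mod 26 is 11. Each letter's alphabet position (a=0..z=25) is mapped through 19·x+24 mod 26 — an affine cipher.
Undoing it on xjevwkv: x(23)→11·(23−24)≡15=p; j(9)→11·(9−24)≡17=r; e(4)→11·(4−24)≡14=o; v(21)→11·(21−24)≡19=t; w(22)→11·(22−24)≡4=e; k(10)→11·(10−24)≡2=c; v(21)→11·(21−24)≡19=t (all mod 26).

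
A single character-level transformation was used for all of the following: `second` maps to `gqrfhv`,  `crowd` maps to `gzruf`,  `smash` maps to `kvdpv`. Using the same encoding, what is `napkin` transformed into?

Read the word backwards and shift each letter +3.
Applying it to napkin: reverse → nikpan; then shift: n+3=q, i+3=l, k+3=n, p+3=s, a+3=d, n+3=q.

qlnsdq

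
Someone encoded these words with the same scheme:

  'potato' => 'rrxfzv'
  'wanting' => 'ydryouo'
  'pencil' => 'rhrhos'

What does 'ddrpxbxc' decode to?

bankrupt

In potato: p→r is +2, o→r is +3, t→x is +4, a→f is +5 — the shift increases by 1 each position. Letter i (0-indexed) is shifted by i+2, so successive shifts are 2, 3, 4, ….
Reversing it on ddrpxbxc: d−2=b, d−3=a, r−4=n, p−5=k, x−6=r, b−7=u, x−8=p, c−9=t.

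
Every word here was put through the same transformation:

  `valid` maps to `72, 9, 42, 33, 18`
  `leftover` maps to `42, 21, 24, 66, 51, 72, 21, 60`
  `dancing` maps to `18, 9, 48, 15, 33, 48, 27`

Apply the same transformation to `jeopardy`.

36, 21, 51, 54, 9, 60, 18, 81

v(#22)→72 and a(#1)→9: differences scale by 3, so n = 3·pos + 6. With a=1..z=26, the number is 3·pos + 6.
For jeopardy: j=10→36, e=5→21, o=15→51, p=16→54, a=1→9, r=18→60, d=4→18, y=25→81.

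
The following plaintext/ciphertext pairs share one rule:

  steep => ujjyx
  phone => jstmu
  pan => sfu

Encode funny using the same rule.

dsszk

The output letters match the input read backwards, each shifted +5: steep reversed is peets. Read the word backwards and shift each letter +5.
Applying it to funny: reverse → ynnuf; then shift: y+5=d, n+5=s, n+5=s, u+5=z, f+5=k.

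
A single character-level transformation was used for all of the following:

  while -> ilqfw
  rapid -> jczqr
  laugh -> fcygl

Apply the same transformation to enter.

This is an affine cipher: with a=0,…,z=25, each position x becomes (5x+2) mod 26.
For enter: e(4)→5·4+2≡22=w; n(13)→5·13+2≡15=p; t(19)→5·19+2≡19=t; e(4)→5·4+2≡22=w; r(17)→5·17+2≡9=j (all mod 26).

wptwj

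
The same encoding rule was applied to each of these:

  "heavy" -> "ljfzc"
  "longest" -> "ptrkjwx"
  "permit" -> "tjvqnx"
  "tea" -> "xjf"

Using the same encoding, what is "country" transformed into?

The shift depends on letter class: consonant h→l is +4, but vowel e→j is +5. Vowels shift forward by 5 and consonants shift forward by 4.
Applying it to country: c(cons)+4=g, o(vowel)+5=t, u(vowel)+5=z, n(cons)+4=r, t(cons)+4=x, r(cons)+4=v, y(cons)+4=c.

gtzrxvc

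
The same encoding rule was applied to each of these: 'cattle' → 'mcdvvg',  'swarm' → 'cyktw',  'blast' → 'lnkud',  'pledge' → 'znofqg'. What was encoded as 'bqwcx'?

Shifts by position in cattle: pos 0: c→m (+10), pos 1: a→c (+2), pos 2: t→d (+10), pos 3: t→v (+2) — repeating every 2. A repeating key of period 2 is used — shifts +10, +2 over and over.
Undoing it on bqwcx: b−10=r, q−2=o, w−10=m, c−2=a, x−10=n.

roman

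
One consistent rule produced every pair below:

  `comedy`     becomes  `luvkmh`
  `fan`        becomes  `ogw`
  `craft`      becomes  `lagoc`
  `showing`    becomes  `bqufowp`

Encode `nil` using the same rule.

The shift depends on letter class: consonant c→l is +9, but vowel o→u is +6. Two shifts are in play — +6 for a/e/i/o/u, +9 for every other letter.
On nil: n(cons)+9=w, i(vowel)+6=o, l(cons)+9=u.

wou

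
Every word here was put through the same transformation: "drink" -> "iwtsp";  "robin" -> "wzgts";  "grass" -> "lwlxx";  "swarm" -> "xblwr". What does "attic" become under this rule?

lyyth

The shift depends on letter class: consonant d→i is +5, but vowel i→t is +11. Vowels shift forward by 11 and consonants shift forward by 5.
Applying it to attic: a(vowel)+11=l, t(cons)+5=y, t(cons)+5=y, i(vowel)+11=t, c(cons)+5=h.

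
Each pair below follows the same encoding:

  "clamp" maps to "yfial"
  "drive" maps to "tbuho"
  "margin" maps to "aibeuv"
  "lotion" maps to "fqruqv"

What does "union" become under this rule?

mvuqv

c(2)→y(24) and l(11)→f(5) fit y≡21x+8 (mod 26); the inverse of 21 mod 26 is 5. Each letter's alphabet position (a=0..z=25) is mapped through 21·x+8 mod 26 — an affine cipher.
Applying it to union: u(20)→21·20+8≡12=m; n(13)→21·13+8≡21=v; i(8)→21·8+8≡20=u; o(14)→21·14+8≡16=q; n(13)→21·13+8≡21=v (all mod 26).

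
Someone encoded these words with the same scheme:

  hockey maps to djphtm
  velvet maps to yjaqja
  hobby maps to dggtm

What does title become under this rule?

jqyny

The output letters match the input read backwards, each shifted +5: hockey reversed is yekcoh. Read the word backwards and shift each letter +5.
On title: reverse → eltit; then shift: e+5=j, l+5=q, t+5=y, i+5=n, t+5=y.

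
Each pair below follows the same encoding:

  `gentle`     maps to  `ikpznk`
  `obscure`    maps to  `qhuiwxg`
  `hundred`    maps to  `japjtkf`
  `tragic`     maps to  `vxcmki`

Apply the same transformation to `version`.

xktykup

Shifts by position in gentle: pos 0: g→i (+2), pos 1: e→k (+6), pos 2: n→p (+2), pos 3: t→z (+6) — repeating every 2. It's a Vigenère-style cipher with numeric key [2,6]: position i shifts by key[i mod 2].
On version: v+2=x, e+6=k, r+2=t, s+6=y, i+2=k, o+6=u, n+2=p.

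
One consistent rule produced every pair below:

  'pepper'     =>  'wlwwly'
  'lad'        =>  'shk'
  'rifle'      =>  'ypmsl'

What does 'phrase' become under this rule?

woyhzl

Compare letters: p→w is +7, e→l is +7, p→w is +7 — a constant shift. It's a constant shift of +7 (ROT7).
On phrase: p+7=w, h+7=o, r+7=y, a+7=h, s+7=z, e+7=l.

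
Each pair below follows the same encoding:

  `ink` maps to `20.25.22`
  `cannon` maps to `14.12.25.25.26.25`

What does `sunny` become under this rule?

30.32.25.25.36

i is letter #9 and maps to 20: an offset of 11. Letters become their 1-based position plus 11 (so a→12, b→13, …).
Applying it to sunny: s=19→30, u=21→32, n=14→25, n=14→25, y=25→36.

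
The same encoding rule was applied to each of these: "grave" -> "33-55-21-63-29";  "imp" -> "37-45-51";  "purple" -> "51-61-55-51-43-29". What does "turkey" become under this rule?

59-61-55-41-29-69

g(#7)→33 and r(#18)→55: differences scale by 2, so n = 2·pos + 19. With a=1..z=26, the number is 2·pos + 19.
For turkey: t=20→59, u=21→61, r=18→55, k=11→41, e=5→29, y=25→69.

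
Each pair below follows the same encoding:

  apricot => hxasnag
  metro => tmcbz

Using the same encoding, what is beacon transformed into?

imjmzz

In apricot: a→h is +7, p→x is +8, r→a is +9, i→s is +10 — the shift increases by 1 each position. Letter i (0-indexed) is shifted by i+7, so successive shifts are 7, 8, 9, ….
For beacon: b+7=i, e+8=m, a+9=j, c+10=m, o+11=z, n+12=z.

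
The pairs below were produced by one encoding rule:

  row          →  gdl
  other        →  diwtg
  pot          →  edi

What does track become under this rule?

Compare letters: r→g is +15, o→d is +15, w→l is +15 — a constant shift. This is a Caesar cipher with shift 15.
For track: t+15=i, r+15=g, a+15=p, c+15=r, k+15=z.

igprz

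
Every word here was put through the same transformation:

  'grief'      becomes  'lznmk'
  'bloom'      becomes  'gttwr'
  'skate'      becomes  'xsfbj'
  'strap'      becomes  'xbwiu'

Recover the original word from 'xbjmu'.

The shifts repeat in a cycle of length 2: positions 0,1,… shift by +5, +8, then the pattern repeats.
Reversing it on xbjmu: x−5=s, b−8=t, j−5=e, m−8=e, u−5=p.

steep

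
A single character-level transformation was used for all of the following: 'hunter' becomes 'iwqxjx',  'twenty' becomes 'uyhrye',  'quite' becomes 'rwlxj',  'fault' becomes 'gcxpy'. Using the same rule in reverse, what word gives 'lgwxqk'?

kettle

In hunter: h→i is +1, u→w is +2, n→q is +3, t→x is +4 — the shift increases by 1 each position. Each letter shifts forward by (position + 1), i.e. 1, 2, 3, … — the shift grows by one for each successive letter.
Decoding lgwxqk: l−1=k, g−2=e, w−3=t, x−4=t, q−5=l, k−6=e.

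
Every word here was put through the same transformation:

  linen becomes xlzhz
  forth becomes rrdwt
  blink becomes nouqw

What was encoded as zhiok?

Shifts by position in linen: pos 0: l→x (+12), pos 1: i→l (+3), pos 2: n→z (+12), pos 3: e→h (+3) — repeating every 2. It's a Vigenère-style cipher with numeric key [12,3]: position i shifts by key[i mod 2].
Undoing it on zhiok: z−12=n, h−3=e, i−12=w, o−3=l, k−12=y.

newly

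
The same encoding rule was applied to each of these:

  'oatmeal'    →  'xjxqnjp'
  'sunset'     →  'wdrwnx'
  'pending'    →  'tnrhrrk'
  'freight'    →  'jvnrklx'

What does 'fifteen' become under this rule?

jrjxnnr

The shift depends on letter class: consonant t→x is +4, but vowel o→x is +9. Two shifts are in play — +9 for a/e/i/o/u, +4 for every other letter.
On fifteen: f(cons)+4=j, i(vowel)+9=r, f(cons)+4=j, t(cons)+4=x, e(vowel)+9=n, e(vowel)+9=n, n(cons)+4=r.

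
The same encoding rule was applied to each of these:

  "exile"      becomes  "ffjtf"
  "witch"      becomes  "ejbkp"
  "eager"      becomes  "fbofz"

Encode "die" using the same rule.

The shift depends on letter class: consonant x→f is +8, but vowel e→f is +1. Vowels shift forward by 1 and consonants shift forward by 8.
For die: d(cons)+8=l, i(vowel)+1=j, e(vowel)+1=f.

ljf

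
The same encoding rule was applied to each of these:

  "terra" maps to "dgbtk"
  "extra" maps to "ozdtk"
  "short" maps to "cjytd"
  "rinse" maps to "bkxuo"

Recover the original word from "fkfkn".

vivid

Shifts by position in terra: pos 0: t→d (+10), pos 1: e→g (+2), pos 2: r→b (+10), pos 3: r→t (+2) — repeating every 2. The shifts repeat in a cycle of length 2: positions 0,1,… shift by +10, +2, then the pattern repeats.
Undoing it on fkfkn: f−10=v, k−2=i, f−10=v, k−2=i, n−10=d.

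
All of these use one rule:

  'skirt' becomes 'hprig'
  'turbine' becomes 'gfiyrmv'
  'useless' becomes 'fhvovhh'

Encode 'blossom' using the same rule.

Each pair mirrors across the alphabet (s↔h, k↔p, i↔r): positions sum to 25. Each letter is replaced by its mirror in the alphabet: a↔z, b↔y, c↔x, and so on (the Atbash cipher).
Applying it to blossom: b↔y, l↔o, o↔l, s↔h, s↔h, o↔l, m↔n.

yolhhln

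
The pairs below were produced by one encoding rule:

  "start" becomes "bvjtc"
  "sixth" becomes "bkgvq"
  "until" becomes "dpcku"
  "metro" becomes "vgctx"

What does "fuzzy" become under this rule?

Shifts by position in start: pos 0: s→b (+9), pos 1: t→v (+2), pos 2: a→j (+9), pos 3: r→t (+2) — repeating every 2. It's a Vigenère-style cipher with numeric key [9,2]: position i shifts by key[i mod 2].
For fuzzy: f+9=o, u+2=w, z+9=i, z+2=b, y+9=h.

owibh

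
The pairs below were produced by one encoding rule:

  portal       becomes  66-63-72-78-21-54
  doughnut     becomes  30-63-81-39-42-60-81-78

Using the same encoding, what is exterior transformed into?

p(#16)→66 and o(#15)→63: differences scale by 3, so n = 3·pos + 18. Each letter becomes 3×(its alphabet position, a=1..z=26) + 18.
For exterior: e=5→33, x=24→90, t=20→78, e=5→33, r=18→72, i=9→45, o=15→63, r=18→72.

33-90-78-33-72-45-63-72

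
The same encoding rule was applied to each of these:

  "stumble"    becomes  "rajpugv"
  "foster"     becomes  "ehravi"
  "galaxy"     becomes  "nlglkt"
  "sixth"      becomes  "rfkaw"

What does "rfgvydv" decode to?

silence

s(18)→r(17) and t(19)→a(0) fit y≡9x+11 (mod 26); the inverse of 9 mod 26 is 3. This is an affine cipher: with a=0,…,z=25, each position x becomes (9x+11) mod 26.
Reversing it on rfgvydv: r(17)→3·(17−11)≡18=s; f(5)→3·(5−11)≡8=i; g(6)→3·(6−11)≡11=l; v(21)→3·(21−11)≡4=e; y(24)→3·(24−11)≡13=n; d(3)→3·(3−11)≡2=c; v(21)→3·(21−11)≡4=e (all mod 26).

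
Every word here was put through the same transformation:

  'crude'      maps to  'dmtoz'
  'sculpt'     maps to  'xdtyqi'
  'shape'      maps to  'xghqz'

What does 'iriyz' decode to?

title

Each letter's alphabet position (a=0..z=25) is mapped through 11·x+7 mod 26 — an affine cipher.
Undoing it on iriyz: i(8)→19·(8−7)≡19=t; r(17)→19·(17−7)≡8=i; i(8)→19·(8−7)≡19=t; y(24)→19·(24−7)≡11=l; z(25)→19·(25−7)≡4=e (all mod 26).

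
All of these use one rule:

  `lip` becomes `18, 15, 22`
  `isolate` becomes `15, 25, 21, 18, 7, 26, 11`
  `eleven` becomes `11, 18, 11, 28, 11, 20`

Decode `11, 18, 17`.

elk

The number is (letter's place in the alphabet, a=1) + 6.
Decoding 11, 18, 17: 11→(11−6)÷1=5=e, 18→(18−6)÷1=12=l, 17→(17−6)÷1=11=k.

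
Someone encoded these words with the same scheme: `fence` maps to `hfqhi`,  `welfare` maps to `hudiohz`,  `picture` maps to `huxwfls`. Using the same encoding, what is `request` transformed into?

Two steps: reverse the string, then apply a Caesar shift of +3.
On request: reverse → tseuqer; then shift: t+3=w, s+3=v, e+3=h, u+3=x, q+3=t, e+3=h, r+3=u.

wvhxthu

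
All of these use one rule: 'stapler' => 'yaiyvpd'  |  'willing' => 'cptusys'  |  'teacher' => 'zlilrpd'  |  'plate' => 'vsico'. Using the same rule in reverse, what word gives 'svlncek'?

modesty

In stapler: s→y is +6, t→a is +7, a→i is +8, p→y is +9 — the shift increases by 1 each position. Letter i (0-indexed) is shifted by i+6, so successive shifts are 6, 7, 8, ….
Undoing it on svlncek: s−6=m, v−7=o, l−8=d, n−9=e, c−10=s, e−11=t, k−12=y.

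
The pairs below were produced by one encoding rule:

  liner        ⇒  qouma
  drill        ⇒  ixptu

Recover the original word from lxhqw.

grain

Letter i (0-indexed) is shifted by i+5, so successive shifts are 5, 6, 7, ….
Undoing it on lxhqw: l−5=g, x−6=r, h−7=a, q−8=i, w−9=n.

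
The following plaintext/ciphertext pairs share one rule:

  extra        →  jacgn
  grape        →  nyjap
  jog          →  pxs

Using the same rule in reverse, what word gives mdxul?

cloud

The output letters match the input read backwards, each shifted +9: extra reversed is artxe. Two steps: reverse the string, then apply a Caesar shift of +9.
Undoing it on mdxul: shift back: m−9=d, d−9=u, x−9=o, u−9=l, l−9=c → duolc; then reverse → cloud.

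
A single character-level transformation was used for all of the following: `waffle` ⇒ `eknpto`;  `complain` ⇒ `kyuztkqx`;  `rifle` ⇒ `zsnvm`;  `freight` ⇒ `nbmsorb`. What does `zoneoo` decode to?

Shifts by position in waffle: pos 0: w→e (+8), pos 1: a→k (+10), pos 2: f→n (+8), pos 3: f→p (+10) — repeating every 2. A repeating key of period 2 is used — shifts +8, +10 over and over.
Decoding zoneoo: z−8=r, o−10=e, n−8=f, e−10=u, o−8=g, o−10=e.

refuge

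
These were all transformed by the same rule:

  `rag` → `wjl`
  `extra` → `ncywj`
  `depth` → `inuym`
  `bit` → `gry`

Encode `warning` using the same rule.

bjwsrsl

The shift depends on letter class: consonant r→w is +5, but vowel a→j is +9. Two shifts are in play — +9 for a/e/i/o/u, +5 for every other letter.
On warning: w(cons)+5=b, a(vowel)+9=j, r(cons)+5=w, n(cons)+5=s, i(vowel)+9=r, n(cons)+5=s, g(cons)+5=l.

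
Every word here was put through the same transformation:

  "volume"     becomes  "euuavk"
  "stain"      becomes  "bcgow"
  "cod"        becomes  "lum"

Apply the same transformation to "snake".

The shift depends on letter class: consonant v→e is +9, but vowel o→u is +6. Two shifts are in play — +6 for a/e/i/o/u, +9 for every other letter.
On snake: s(cons)+9=b, n(cons)+9=w, a(vowel)+6=g, k(cons)+9=t, e(vowel)+6=k.

bwgtk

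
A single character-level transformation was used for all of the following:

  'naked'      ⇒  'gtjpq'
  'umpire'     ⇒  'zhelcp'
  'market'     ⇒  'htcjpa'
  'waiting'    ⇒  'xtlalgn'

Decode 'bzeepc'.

supper

Treating letters as 0–25, the rule is x ↦ 25x + 19 (mod 26).
Reversing it on bzeepc: b(1)→25·(1−19)≡18=s; z(25)→25·(25−19)≡20=u; e(4)→25·(4−19)≡15=p; e(4)→25·(4−19)≡15=p; p(15)→25·(15−19)≡4=e; c(2)→25·(2−19)≡17=r (all mod 26).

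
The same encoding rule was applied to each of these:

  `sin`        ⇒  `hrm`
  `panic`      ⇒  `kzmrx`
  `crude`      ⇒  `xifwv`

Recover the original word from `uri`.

Each pair mirrors across the alphabet (s↔h, i↔r, n↔m): positions sum to 25. This is the alphabet-reversal cipher (Atbash): a becomes z, b becomes y, etc.
Reversing it on uri: u↔f, r↔i, i↔r.

fir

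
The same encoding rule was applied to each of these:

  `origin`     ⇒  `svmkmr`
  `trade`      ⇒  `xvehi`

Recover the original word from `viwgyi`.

rescue

Compare letters: o→s is +4, r→v is +4, i→m is +4 — a constant shift. It's a constant shift of +4 (ROT4).
Reversing it on viwgyi: v−4=r, i−4=e, w−4=s, g−4=c, y−4=u, i−4=e.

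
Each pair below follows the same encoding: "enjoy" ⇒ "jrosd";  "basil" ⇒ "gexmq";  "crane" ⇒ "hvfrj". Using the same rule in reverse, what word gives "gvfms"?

It's a Vigenère-style cipher with numeric key [5,4]: position i shifts by key[i mod 2].
Decoding gvfms: g−5=b, v−4=r, f−5=a, m−4=i, s−5=n.

brain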